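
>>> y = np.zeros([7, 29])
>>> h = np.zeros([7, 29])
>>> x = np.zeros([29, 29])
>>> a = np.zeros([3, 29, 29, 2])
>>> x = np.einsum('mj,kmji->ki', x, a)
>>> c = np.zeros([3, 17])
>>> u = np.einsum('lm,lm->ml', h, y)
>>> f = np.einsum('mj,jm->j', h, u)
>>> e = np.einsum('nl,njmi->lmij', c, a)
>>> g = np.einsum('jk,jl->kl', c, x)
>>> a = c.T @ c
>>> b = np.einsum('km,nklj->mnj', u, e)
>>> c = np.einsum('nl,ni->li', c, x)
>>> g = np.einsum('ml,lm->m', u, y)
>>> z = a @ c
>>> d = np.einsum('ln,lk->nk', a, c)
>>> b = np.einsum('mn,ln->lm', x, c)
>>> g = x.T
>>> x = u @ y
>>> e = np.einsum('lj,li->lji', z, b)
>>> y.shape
(7, 29)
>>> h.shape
(7, 29)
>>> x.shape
(29, 29)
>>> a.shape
(17, 17)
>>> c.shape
(17, 2)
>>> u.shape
(29, 7)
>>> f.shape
(29,)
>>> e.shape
(17, 2, 3)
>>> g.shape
(2, 3)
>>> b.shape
(17, 3)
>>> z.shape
(17, 2)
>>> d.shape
(17, 2)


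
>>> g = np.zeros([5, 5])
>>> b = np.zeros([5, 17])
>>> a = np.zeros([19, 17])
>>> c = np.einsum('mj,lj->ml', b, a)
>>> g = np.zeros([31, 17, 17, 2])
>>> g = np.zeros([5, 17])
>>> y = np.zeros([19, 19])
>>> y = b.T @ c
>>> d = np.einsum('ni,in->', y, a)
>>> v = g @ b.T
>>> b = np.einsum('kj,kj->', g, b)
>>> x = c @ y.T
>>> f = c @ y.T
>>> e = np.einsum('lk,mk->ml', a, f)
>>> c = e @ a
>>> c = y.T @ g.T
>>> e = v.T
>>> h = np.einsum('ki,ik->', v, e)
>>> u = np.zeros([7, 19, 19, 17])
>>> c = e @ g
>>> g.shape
(5, 17)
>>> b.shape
()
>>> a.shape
(19, 17)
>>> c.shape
(5, 17)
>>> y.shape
(17, 19)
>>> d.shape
()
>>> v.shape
(5, 5)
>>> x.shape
(5, 17)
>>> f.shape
(5, 17)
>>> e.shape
(5, 5)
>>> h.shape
()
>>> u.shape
(7, 19, 19, 17)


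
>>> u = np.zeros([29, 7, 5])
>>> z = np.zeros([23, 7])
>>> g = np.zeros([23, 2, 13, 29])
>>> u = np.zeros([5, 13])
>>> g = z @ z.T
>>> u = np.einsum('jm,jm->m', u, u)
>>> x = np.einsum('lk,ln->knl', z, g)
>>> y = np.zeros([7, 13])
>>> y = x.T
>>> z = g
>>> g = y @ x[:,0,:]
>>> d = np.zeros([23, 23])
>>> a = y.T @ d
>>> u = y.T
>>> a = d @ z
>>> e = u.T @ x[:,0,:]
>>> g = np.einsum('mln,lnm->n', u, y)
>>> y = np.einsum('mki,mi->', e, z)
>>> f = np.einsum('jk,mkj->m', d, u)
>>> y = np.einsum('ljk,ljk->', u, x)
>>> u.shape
(7, 23, 23)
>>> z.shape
(23, 23)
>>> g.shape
(23,)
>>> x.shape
(7, 23, 23)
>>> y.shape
()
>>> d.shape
(23, 23)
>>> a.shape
(23, 23)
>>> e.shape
(23, 23, 23)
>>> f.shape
(7,)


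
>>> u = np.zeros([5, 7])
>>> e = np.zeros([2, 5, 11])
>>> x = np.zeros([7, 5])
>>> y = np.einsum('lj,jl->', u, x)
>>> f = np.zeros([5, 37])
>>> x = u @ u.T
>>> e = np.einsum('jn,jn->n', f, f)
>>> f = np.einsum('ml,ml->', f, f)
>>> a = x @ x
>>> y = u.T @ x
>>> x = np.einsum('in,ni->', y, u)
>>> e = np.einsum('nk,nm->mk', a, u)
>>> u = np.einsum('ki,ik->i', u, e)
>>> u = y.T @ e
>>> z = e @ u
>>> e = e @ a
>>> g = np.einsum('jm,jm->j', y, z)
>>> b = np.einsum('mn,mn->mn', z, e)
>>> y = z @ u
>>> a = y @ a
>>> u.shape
(5, 5)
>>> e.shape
(7, 5)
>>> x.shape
()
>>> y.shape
(7, 5)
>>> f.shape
()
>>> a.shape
(7, 5)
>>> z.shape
(7, 5)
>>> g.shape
(7,)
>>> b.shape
(7, 5)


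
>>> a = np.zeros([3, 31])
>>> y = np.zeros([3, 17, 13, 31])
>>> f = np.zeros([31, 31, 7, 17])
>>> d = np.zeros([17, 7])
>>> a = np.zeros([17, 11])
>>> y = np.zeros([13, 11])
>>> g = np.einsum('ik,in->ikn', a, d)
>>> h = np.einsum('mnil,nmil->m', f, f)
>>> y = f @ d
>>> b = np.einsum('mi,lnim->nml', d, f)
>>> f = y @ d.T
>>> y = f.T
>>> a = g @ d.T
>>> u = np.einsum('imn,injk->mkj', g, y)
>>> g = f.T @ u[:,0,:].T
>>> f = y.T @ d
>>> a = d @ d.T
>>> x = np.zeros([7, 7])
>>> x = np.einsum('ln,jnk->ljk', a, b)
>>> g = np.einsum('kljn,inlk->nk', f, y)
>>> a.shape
(17, 17)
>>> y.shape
(17, 7, 31, 31)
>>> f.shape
(31, 31, 7, 7)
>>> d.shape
(17, 7)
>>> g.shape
(7, 31)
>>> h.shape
(31,)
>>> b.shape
(31, 17, 31)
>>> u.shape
(11, 31, 31)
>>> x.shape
(17, 31, 31)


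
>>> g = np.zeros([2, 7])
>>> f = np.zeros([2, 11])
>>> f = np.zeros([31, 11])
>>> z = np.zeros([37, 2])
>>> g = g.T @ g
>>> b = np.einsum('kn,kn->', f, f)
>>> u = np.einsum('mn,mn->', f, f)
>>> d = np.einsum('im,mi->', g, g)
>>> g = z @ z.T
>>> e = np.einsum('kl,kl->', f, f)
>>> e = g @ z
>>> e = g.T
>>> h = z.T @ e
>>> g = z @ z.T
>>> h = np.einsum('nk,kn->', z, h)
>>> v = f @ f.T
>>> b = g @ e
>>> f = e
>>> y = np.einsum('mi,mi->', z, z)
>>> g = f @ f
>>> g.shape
(37, 37)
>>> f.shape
(37, 37)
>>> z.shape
(37, 2)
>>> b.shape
(37, 37)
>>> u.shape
()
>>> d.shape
()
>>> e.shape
(37, 37)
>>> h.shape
()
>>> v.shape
(31, 31)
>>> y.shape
()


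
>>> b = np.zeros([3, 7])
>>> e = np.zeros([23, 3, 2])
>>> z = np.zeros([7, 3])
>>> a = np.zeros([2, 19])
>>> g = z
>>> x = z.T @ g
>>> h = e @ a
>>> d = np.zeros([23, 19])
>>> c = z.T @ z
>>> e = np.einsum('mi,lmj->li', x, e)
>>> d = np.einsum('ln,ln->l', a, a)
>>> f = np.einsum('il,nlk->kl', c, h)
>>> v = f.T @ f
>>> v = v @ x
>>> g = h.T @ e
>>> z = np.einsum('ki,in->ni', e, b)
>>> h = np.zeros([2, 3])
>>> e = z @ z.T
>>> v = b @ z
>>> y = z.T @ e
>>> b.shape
(3, 7)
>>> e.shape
(7, 7)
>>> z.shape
(7, 3)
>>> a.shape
(2, 19)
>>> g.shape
(19, 3, 3)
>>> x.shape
(3, 3)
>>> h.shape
(2, 3)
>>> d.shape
(2,)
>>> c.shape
(3, 3)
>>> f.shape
(19, 3)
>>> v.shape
(3, 3)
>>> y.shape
(3, 7)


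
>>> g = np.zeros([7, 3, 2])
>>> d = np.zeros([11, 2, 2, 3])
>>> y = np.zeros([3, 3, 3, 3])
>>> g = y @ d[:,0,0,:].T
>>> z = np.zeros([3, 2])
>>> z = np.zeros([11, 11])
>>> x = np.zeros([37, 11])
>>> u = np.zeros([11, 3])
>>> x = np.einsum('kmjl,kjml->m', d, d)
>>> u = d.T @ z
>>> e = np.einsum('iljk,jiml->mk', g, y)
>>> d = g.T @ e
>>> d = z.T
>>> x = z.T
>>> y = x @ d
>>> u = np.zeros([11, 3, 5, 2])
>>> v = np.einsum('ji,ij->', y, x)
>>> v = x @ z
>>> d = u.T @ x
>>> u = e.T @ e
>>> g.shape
(3, 3, 3, 11)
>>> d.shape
(2, 5, 3, 11)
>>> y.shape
(11, 11)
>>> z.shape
(11, 11)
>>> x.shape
(11, 11)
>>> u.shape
(11, 11)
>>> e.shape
(3, 11)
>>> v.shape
(11, 11)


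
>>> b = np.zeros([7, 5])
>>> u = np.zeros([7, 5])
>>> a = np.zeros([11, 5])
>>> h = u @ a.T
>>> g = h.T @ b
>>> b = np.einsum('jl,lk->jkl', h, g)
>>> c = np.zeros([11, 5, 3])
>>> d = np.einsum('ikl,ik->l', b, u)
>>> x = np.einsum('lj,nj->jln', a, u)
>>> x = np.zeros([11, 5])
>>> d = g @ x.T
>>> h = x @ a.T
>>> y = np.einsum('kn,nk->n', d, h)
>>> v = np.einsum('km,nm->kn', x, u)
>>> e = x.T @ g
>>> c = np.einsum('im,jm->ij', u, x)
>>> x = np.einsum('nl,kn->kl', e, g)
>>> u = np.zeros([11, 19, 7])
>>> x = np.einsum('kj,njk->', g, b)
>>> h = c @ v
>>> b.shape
(7, 5, 11)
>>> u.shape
(11, 19, 7)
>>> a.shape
(11, 5)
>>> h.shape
(7, 7)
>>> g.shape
(11, 5)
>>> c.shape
(7, 11)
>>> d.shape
(11, 11)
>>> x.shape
()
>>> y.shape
(11,)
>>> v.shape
(11, 7)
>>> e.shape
(5, 5)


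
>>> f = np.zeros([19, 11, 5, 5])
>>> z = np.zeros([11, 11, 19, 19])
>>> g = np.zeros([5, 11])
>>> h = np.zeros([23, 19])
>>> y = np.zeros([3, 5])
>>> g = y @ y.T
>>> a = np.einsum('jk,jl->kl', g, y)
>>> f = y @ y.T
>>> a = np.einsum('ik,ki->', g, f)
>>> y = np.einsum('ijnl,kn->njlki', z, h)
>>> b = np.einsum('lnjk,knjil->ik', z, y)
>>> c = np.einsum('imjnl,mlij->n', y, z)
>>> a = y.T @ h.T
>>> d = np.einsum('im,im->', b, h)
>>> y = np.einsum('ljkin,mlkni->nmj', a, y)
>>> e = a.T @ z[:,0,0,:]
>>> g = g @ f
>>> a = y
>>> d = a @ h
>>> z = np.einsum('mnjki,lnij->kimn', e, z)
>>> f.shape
(3, 3)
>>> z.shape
(23, 19, 23, 11)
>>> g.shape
(3, 3)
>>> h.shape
(23, 19)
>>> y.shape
(23, 19, 23)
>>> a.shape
(23, 19, 23)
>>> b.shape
(23, 19)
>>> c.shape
(23,)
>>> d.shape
(23, 19, 19)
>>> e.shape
(23, 11, 19, 23, 19)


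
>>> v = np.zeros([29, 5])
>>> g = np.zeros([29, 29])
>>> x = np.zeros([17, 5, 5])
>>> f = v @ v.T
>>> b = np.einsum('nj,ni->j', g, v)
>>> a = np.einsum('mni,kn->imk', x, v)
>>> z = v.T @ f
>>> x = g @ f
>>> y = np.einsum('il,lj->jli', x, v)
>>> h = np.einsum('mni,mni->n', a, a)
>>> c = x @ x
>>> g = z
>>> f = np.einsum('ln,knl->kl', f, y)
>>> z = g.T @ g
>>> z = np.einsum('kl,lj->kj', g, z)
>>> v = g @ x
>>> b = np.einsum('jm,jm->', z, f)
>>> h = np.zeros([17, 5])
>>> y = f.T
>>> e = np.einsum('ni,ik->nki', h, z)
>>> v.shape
(5, 29)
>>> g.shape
(5, 29)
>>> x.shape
(29, 29)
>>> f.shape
(5, 29)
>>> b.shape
()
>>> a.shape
(5, 17, 29)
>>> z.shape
(5, 29)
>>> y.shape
(29, 5)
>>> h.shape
(17, 5)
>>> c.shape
(29, 29)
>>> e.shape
(17, 29, 5)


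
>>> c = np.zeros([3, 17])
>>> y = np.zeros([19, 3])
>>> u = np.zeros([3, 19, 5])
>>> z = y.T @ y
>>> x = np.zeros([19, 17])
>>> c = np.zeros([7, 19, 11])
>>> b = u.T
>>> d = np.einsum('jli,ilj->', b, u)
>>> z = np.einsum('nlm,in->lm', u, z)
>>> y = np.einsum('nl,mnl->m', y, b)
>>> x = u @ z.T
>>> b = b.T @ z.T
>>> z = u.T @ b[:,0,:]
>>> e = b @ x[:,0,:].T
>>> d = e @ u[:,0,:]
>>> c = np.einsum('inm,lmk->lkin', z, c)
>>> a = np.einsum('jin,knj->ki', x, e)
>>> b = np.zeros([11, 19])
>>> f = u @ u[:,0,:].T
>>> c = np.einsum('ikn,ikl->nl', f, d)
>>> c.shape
(3, 5)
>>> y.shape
(5,)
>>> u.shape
(3, 19, 5)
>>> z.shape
(5, 19, 19)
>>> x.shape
(3, 19, 19)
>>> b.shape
(11, 19)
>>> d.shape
(3, 19, 5)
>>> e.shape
(3, 19, 3)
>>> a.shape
(3, 19)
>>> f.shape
(3, 19, 3)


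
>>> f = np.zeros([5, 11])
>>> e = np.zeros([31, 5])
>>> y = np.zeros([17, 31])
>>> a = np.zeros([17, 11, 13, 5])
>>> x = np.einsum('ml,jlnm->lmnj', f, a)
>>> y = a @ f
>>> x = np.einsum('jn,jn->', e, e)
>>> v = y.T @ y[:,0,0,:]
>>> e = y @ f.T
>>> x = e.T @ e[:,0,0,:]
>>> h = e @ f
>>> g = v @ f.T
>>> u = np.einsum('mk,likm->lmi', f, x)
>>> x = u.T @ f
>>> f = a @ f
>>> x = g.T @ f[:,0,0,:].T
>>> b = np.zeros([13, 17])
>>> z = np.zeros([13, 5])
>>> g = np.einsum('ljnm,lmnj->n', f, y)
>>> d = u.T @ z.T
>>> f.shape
(17, 11, 13, 11)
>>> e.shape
(17, 11, 13, 5)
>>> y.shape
(17, 11, 13, 11)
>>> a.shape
(17, 11, 13, 5)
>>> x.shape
(5, 11, 13, 17)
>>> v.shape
(11, 13, 11, 11)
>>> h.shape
(17, 11, 13, 11)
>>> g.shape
(13,)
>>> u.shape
(5, 5, 13)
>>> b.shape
(13, 17)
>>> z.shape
(13, 5)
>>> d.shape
(13, 5, 13)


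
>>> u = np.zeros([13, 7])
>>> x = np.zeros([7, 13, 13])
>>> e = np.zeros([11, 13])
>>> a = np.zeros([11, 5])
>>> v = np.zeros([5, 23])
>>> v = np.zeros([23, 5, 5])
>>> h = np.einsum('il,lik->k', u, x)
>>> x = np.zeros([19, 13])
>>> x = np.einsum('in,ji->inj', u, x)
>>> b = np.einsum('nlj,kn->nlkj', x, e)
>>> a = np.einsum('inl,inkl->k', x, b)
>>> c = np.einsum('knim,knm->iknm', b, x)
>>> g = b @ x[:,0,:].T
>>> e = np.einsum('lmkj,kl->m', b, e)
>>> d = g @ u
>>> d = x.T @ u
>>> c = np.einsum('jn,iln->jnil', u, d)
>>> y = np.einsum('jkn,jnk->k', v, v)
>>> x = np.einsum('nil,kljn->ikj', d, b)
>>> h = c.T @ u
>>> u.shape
(13, 7)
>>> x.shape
(7, 13, 11)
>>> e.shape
(7,)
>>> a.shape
(11,)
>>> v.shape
(23, 5, 5)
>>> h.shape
(7, 19, 7, 7)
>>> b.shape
(13, 7, 11, 19)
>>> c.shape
(13, 7, 19, 7)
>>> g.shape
(13, 7, 11, 13)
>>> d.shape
(19, 7, 7)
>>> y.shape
(5,)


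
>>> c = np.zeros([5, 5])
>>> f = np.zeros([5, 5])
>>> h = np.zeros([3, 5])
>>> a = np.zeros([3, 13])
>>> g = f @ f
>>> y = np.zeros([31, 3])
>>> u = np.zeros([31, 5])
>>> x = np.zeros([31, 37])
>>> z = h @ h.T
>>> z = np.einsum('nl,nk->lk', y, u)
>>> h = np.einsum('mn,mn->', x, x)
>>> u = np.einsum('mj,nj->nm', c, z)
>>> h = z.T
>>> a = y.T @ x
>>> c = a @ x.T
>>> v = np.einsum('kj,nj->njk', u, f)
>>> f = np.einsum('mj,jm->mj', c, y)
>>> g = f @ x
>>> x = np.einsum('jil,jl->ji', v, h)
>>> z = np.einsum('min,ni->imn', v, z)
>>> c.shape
(3, 31)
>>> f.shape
(3, 31)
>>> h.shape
(5, 3)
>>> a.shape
(3, 37)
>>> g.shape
(3, 37)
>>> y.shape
(31, 3)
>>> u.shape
(3, 5)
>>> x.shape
(5, 5)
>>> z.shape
(5, 5, 3)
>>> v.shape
(5, 5, 3)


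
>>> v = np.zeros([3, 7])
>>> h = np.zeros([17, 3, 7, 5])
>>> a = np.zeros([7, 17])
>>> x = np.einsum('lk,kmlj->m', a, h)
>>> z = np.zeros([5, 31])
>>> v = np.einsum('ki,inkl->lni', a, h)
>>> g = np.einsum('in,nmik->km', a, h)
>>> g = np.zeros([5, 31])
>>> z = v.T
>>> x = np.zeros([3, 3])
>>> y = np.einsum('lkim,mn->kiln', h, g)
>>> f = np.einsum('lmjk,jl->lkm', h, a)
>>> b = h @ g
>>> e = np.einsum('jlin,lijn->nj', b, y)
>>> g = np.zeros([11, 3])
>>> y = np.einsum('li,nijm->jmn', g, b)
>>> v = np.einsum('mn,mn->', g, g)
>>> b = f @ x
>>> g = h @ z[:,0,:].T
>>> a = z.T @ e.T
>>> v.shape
()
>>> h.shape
(17, 3, 7, 5)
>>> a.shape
(5, 3, 31)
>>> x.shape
(3, 3)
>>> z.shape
(17, 3, 5)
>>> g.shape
(17, 3, 7, 17)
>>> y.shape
(7, 31, 17)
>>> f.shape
(17, 5, 3)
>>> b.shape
(17, 5, 3)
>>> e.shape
(31, 17)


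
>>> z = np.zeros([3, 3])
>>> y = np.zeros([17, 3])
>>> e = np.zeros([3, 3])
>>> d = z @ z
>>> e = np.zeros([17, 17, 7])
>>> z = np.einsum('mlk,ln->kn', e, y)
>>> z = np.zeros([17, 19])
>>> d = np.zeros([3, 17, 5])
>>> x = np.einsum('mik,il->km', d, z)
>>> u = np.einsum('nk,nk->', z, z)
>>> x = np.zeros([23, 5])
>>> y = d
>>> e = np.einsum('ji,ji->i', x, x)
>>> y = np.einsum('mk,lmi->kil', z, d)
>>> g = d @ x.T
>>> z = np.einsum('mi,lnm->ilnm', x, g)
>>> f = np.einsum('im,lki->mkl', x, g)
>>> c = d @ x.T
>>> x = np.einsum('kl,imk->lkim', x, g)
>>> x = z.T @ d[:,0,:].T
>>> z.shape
(5, 3, 17, 23)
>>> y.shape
(19, 5, 3)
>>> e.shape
(5,)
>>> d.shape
(3, 17, 5)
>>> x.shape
(23, 17, 3, 3)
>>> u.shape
()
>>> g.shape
(3, 17, 23)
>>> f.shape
(5, 17, 3)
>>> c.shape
(3, 17, 23)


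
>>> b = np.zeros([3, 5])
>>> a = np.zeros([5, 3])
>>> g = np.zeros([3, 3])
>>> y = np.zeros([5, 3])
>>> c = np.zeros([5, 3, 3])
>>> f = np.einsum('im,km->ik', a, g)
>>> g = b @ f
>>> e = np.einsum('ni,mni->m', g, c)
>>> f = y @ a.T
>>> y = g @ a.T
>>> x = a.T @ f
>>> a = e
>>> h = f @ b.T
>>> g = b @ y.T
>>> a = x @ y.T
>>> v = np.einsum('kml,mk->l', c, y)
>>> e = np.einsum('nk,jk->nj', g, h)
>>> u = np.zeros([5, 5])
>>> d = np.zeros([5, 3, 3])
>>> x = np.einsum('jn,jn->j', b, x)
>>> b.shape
(3, 5)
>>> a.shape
(3, 3)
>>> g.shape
(3, 3)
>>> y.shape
(3, 5)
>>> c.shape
(5, 3, 3)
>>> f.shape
(5, 5)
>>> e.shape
(3, 5)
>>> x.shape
(3,)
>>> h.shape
(5, 3)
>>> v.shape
(3,)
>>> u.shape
(5, 5)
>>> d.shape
(5, 3, 3)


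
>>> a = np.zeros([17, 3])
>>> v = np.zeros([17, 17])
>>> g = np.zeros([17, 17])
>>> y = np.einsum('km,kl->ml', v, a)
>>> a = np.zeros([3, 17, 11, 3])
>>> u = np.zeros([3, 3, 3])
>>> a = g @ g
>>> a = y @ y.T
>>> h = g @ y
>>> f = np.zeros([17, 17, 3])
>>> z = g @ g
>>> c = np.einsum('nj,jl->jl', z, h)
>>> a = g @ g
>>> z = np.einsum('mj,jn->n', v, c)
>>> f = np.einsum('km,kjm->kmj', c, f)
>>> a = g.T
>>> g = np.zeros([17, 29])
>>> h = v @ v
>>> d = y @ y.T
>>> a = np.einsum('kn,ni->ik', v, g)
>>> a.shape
(29, 17)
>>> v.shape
(17, 17)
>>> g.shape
(17, 29)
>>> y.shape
(17, 3)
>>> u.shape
(3, 3, 3)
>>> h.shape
(17, 17)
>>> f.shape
(17, 3, 17)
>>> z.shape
(3,)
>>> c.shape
(17, 3)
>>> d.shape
(17, 17)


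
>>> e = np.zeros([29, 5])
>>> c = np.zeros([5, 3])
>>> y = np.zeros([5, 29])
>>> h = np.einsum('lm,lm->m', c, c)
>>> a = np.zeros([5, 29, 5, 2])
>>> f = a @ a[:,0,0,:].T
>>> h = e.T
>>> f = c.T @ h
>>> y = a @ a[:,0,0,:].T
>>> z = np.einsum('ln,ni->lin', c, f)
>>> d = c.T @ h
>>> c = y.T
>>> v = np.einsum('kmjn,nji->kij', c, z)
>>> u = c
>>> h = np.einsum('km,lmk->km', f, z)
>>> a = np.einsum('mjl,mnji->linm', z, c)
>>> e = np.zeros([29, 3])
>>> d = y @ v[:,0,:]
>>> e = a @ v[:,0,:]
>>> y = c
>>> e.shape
(3, 5, 5, 29)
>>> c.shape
(5, 5, 29, 5)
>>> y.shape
(5, 5, 29, 5)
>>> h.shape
(3, 29)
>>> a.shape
(3, 5, 5, 5)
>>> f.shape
(3, 29)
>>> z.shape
(5, 29, 3)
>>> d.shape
(5, 29, 5, 29)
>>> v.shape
(5, 3, 29)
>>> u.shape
(5, 5, 29, 5)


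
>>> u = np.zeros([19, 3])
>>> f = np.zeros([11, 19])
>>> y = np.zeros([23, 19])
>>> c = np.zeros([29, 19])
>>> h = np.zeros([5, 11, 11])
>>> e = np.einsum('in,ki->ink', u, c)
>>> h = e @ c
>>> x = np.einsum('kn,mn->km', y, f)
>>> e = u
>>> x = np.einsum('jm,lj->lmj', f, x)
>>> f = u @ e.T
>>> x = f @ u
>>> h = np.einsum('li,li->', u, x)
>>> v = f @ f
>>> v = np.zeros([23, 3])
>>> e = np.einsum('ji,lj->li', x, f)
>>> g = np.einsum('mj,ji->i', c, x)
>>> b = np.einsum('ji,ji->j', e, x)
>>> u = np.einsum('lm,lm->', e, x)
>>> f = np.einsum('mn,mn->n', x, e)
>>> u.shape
()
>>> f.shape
(3,)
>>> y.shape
(23, 19)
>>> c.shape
(29, 19)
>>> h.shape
()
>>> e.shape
(19, 3)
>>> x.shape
(19, 3)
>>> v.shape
(23, 3)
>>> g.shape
(3,)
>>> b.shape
(19,)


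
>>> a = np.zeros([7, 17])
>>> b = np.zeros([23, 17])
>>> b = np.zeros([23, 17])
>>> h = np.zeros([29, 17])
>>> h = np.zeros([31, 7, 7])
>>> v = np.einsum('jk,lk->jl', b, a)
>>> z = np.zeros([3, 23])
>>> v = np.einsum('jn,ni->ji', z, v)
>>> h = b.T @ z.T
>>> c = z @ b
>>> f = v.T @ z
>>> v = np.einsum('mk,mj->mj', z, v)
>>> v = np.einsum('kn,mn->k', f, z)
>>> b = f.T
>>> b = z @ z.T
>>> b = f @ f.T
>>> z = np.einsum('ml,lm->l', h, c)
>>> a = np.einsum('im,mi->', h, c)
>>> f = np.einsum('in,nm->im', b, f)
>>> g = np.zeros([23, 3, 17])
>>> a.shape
()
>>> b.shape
(7, 7)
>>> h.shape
(17, 3)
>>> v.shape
(7,)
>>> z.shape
(3,)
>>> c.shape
(3, 17)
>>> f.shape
(7, 23)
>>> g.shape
(23, 3, 17)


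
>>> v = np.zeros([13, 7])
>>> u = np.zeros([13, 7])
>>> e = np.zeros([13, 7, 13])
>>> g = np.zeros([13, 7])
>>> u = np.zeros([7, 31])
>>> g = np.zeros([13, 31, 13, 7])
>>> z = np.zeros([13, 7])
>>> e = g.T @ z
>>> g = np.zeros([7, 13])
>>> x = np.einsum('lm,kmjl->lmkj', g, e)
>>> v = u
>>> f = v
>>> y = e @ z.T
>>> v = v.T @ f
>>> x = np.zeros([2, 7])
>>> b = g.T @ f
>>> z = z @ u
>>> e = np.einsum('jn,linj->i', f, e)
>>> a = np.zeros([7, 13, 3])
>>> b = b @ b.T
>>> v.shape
(31, 31)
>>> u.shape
(7, 31)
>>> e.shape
(13,)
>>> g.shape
(7, 13)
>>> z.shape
(13, 31)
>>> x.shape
(2, 7)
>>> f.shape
(7, 31)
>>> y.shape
(7, 13, 31, 13)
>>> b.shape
(13, 13)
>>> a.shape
(7, 13, 3)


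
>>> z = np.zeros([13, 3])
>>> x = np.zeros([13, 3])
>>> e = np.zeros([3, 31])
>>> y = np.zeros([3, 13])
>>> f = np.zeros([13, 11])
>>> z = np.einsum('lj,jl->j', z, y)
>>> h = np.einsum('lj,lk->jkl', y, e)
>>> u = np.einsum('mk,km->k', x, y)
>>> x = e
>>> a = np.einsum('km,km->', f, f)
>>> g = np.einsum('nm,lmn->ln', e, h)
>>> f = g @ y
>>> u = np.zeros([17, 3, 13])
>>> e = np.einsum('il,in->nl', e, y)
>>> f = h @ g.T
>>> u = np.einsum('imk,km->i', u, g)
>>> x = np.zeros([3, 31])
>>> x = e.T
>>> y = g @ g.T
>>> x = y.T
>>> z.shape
(3,)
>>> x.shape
(13, 13)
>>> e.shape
(13, 31)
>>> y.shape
(13, 13)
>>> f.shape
(13, 31, 13)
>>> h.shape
(13, 31, 3)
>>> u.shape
(17,)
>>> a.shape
()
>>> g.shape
(13, 3)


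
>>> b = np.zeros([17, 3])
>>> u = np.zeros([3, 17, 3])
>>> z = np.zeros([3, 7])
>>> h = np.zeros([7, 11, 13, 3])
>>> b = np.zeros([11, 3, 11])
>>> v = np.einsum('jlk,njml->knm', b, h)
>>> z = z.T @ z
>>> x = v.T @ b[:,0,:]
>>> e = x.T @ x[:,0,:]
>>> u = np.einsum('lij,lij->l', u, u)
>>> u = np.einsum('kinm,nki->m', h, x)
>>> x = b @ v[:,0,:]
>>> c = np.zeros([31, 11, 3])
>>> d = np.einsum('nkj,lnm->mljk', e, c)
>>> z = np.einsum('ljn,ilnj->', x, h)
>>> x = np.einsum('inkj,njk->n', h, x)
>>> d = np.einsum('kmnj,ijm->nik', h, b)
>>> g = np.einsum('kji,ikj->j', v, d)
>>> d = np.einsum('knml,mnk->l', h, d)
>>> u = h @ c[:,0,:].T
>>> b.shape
(11, 3, 11)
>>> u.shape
(7, 11, 13, 31)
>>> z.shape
()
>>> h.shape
(7, 11, 13, 3)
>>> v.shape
(11, 7, 13)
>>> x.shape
(11,)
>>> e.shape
(11, 7, 11)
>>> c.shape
(31, 11, 3)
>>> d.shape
(3,)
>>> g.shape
(7,)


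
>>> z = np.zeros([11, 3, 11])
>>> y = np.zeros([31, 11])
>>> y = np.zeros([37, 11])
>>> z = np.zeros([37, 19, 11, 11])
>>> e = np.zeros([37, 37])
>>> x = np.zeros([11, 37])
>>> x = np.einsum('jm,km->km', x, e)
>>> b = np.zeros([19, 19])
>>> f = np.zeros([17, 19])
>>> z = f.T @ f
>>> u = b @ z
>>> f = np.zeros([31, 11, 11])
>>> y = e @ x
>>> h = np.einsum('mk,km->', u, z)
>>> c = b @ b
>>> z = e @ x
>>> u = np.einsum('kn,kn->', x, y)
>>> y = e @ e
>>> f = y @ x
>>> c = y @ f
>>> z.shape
(37, 37)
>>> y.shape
(37, 37)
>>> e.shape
(37, 37)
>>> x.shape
(37, 37)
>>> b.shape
(19, 19)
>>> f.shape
(37, 37)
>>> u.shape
()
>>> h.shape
()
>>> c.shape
(37, 37)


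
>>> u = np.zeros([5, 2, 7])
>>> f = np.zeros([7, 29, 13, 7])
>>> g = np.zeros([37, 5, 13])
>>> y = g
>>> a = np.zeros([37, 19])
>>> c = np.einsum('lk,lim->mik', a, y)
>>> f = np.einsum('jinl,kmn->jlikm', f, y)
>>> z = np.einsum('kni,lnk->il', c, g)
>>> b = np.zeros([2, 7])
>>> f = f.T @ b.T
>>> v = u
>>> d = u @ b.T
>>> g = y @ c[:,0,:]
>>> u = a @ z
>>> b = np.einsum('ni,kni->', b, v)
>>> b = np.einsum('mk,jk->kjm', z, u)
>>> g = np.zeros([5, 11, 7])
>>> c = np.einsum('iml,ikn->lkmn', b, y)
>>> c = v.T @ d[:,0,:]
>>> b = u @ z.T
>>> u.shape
(37, 37)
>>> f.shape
(5, 37, 29, 7, 2)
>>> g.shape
(5, 11, 7)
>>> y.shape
(37, 5, 13)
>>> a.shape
(37, 19)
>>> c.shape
(7, 2, 2)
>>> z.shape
(19, 37)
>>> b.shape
(37, 19)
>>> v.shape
(5, 2, 7)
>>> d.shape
(5, 2, 2)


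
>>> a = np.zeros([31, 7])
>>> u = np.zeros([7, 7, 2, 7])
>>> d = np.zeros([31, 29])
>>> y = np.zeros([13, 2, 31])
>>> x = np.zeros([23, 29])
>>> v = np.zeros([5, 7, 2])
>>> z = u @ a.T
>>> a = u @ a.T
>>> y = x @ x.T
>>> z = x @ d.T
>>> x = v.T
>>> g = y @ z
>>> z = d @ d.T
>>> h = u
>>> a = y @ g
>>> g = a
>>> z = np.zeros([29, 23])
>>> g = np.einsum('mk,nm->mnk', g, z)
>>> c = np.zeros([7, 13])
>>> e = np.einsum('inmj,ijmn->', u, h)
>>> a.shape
(23, 31)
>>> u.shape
(7, 7, 2, 7)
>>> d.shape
(31, 29)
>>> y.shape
(23, 23)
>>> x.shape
(2, 7, 5)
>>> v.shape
(5, 7, 2)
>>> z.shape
(29, 23)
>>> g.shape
(23, 29, 31)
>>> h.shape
(7, 7, 2, 7)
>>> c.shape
(7, 13)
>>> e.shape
()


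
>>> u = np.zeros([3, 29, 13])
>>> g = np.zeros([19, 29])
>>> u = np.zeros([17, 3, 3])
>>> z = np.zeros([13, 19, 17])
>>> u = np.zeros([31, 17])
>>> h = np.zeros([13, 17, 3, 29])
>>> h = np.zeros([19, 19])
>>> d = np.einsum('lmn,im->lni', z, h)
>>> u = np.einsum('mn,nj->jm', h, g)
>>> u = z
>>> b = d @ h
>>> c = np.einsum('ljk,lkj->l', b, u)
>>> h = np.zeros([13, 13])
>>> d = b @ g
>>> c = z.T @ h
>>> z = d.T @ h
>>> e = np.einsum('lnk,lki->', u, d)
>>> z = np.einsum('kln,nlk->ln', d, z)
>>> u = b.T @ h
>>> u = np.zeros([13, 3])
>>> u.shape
(13, 3)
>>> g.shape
(19, 29)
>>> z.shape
(17, 29)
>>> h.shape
(13, 13)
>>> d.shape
(13, 17, 29)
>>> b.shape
(13, 17, 19)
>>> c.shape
(17, 19, 13)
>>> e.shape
()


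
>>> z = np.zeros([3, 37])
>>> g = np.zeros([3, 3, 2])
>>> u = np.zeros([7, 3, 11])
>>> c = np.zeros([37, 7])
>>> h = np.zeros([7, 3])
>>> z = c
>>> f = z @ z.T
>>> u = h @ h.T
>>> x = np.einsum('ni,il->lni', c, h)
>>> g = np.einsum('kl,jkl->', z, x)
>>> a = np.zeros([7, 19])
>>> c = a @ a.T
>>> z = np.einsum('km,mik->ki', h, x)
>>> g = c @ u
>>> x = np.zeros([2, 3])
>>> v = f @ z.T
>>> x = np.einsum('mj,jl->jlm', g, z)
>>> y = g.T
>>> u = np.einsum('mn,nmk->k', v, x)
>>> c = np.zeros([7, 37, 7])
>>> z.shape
(7, 37)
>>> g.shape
(7, 7)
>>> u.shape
(7,)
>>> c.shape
(7, 37, 7)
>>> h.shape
(7, 3)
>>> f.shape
(37, 37)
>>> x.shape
(7, 37, 7)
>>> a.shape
(7, 19)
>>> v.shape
(37, 7)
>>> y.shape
(7, 7)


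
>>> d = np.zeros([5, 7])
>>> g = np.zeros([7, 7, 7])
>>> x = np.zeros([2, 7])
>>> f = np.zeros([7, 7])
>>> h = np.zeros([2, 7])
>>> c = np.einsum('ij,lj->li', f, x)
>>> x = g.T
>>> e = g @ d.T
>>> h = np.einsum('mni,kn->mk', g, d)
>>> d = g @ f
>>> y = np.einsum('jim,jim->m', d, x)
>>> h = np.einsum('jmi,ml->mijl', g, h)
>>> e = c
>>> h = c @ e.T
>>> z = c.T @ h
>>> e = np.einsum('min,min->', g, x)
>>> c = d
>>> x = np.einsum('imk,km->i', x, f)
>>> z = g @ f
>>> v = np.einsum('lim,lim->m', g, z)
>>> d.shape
(7, 7, 7)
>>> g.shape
(7, 7, 7)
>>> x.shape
(7,)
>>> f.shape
(7, 7)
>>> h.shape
(2, 2)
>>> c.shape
(7, 7, 7)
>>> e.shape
()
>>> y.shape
(7,)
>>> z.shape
(7, 7, 7)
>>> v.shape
(7,)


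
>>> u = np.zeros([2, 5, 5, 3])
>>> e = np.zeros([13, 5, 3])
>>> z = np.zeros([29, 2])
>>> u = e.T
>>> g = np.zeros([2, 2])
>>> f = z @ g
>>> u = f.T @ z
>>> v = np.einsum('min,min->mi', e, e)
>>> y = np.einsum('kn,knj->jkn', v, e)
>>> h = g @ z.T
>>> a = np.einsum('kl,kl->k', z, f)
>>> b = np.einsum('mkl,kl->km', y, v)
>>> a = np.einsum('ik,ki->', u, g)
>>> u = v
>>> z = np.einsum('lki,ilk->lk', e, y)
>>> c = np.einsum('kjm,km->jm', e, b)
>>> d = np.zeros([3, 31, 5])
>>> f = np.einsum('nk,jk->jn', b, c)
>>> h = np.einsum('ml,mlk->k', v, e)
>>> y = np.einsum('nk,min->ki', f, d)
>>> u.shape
(13, 5)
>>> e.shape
(13, 5, 3)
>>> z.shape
(13, 5)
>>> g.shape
(2, 2)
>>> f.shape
(5, 13)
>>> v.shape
(13, 5)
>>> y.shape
(13, 31)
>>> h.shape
(3,)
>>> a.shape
()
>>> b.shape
(13, 3)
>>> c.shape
(5, 3)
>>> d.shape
(3, 31, 5)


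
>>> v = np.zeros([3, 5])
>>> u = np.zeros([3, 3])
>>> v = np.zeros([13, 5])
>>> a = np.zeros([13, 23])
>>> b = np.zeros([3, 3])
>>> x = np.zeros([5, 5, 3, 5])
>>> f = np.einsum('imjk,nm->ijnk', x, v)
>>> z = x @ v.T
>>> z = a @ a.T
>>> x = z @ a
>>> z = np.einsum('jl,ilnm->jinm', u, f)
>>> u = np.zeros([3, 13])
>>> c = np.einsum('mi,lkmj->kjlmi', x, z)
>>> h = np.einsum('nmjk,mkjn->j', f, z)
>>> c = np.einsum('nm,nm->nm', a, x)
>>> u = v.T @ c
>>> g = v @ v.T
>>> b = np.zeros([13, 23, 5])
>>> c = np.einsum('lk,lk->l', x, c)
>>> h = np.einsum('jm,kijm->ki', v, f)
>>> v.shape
(13, 5)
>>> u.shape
(5, 23)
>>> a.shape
(13, 23)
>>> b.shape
(13, 23, 5)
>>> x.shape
(13, 23)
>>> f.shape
(5, 3, 13, 5)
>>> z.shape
(3, 5, 13, 5)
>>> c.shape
(13,)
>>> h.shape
(5, 3)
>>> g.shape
(13, 13)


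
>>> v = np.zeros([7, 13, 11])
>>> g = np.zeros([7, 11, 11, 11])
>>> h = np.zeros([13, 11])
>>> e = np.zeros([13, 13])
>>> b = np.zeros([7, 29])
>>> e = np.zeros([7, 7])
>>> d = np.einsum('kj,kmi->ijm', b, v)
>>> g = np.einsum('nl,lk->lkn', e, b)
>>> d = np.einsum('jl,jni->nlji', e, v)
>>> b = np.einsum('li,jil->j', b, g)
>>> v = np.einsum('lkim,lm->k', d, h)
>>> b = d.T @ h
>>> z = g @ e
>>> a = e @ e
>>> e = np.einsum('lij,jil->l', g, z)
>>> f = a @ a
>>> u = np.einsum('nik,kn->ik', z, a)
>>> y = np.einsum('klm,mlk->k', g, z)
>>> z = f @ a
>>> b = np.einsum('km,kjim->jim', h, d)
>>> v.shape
(7,)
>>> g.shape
(7, 29, 7)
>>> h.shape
(13, 11)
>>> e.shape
(7,)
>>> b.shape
(7, 7, 11)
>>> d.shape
(13, 7, 7, 11)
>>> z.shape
(7, 7)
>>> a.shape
(7, 7)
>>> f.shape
(7, 7)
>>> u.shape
(29, 7)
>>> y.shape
(7,)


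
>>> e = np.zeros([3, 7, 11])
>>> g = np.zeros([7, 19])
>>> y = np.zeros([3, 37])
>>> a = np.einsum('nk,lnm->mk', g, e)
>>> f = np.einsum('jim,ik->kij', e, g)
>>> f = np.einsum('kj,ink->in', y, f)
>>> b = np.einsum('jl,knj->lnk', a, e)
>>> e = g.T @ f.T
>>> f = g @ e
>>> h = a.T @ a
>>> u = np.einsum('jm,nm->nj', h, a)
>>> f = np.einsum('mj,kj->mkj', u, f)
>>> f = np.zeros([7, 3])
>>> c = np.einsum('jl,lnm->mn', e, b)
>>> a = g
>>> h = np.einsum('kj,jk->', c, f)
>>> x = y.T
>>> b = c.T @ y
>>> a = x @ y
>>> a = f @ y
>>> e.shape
(19, 19)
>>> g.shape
(7, 19)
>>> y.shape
(3, 37)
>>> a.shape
(7, 37)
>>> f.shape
(7, 3)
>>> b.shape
(7, 37)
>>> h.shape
()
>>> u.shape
(11, 19)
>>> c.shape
(3, 7)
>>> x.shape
(37, 3)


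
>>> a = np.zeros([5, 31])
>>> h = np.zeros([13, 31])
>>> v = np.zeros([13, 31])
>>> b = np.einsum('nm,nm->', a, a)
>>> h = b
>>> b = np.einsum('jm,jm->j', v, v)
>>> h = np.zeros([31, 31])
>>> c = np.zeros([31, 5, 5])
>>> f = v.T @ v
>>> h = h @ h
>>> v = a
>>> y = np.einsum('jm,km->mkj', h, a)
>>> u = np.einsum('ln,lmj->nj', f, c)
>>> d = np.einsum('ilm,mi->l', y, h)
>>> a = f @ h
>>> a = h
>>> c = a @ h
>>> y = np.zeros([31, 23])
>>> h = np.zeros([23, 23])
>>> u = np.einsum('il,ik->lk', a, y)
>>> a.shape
(31, 31)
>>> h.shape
(23, 23)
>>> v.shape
(5, 31)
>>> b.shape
(13,)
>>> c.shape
(31, 31)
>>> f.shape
(31, 31)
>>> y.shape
(31, 23)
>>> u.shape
(31, 23)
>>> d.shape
(5,)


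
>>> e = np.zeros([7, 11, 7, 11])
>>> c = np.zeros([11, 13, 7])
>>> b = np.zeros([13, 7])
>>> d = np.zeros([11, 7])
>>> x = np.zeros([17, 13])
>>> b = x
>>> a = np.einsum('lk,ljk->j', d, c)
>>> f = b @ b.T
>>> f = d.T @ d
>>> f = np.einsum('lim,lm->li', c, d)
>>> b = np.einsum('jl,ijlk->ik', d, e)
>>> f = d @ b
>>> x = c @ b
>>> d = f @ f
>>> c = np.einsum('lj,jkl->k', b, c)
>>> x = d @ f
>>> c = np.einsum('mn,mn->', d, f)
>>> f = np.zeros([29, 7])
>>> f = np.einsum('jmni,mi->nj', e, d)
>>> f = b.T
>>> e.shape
(7, 11, 7, 11)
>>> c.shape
()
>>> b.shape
(7, 11)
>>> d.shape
(11, 11)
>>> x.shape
(11, 11)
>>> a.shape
(13,)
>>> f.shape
(11, 7)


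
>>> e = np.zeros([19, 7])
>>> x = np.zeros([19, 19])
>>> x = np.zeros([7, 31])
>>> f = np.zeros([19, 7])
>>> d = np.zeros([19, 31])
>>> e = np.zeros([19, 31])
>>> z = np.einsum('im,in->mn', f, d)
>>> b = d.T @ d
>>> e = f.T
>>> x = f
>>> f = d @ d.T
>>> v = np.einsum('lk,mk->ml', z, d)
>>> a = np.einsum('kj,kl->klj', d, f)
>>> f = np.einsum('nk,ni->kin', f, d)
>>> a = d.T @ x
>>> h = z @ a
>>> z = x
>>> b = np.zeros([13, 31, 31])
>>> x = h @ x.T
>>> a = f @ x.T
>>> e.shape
(7, 19)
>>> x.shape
(7, 19)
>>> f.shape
(19, 31, 19)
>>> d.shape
(19, 31)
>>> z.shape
(19, 7)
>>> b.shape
(13, 31, 31)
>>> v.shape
(19, 7)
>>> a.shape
(19, 31, 7)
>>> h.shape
(7, 7)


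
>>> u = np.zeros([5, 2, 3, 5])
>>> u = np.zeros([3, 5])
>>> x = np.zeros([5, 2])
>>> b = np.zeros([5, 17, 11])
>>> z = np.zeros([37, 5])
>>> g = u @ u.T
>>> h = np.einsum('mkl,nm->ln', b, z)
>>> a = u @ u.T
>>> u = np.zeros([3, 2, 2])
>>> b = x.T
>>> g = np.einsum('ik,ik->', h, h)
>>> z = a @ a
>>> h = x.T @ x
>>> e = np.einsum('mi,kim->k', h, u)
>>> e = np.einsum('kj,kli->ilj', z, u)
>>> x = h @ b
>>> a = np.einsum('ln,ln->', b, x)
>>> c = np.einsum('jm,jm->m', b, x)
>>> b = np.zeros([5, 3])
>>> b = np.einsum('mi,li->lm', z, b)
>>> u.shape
(3, 2, 2)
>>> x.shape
(2, 5)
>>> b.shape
(5, 3)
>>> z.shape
(3, 3)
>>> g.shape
()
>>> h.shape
(2, 2)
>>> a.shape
()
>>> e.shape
(2, 2, 3)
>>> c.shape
(5,)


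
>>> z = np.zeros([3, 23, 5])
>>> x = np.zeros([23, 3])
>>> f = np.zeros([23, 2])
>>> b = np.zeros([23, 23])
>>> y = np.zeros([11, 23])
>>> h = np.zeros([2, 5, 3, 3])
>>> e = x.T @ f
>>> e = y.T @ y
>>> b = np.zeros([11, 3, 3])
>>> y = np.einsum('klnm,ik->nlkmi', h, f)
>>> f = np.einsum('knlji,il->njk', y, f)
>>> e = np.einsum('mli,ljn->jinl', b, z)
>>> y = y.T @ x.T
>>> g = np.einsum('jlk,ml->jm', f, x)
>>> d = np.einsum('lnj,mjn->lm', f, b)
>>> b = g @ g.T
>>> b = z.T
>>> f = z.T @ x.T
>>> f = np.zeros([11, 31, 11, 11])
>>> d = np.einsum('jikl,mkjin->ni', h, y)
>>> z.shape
(3, 23, 5)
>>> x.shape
(23, 3)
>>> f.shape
(11, 31, 11, 11)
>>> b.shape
(5, 23, 3)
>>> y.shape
(23, 3, 2, 5, 23)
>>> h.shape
(2, 5, 3, 3)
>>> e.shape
(23, 3, 5, 3)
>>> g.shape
(5, 23)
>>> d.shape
(23, 5)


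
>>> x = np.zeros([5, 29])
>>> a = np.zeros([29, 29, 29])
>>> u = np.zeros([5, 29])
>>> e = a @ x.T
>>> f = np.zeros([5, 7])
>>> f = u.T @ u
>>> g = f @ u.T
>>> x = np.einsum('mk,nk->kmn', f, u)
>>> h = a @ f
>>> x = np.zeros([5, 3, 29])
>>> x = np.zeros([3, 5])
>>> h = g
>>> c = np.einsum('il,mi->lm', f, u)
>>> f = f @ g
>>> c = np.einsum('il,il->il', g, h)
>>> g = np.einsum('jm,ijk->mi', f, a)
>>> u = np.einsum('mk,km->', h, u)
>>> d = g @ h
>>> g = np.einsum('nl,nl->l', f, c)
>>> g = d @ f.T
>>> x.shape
(3, 5)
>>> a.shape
(29, 29, 29)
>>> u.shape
()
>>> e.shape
(29, 29, 5)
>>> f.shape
(29, 5)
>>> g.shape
(5, 29)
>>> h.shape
(29, 5)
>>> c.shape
(29, 5)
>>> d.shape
(5, 5)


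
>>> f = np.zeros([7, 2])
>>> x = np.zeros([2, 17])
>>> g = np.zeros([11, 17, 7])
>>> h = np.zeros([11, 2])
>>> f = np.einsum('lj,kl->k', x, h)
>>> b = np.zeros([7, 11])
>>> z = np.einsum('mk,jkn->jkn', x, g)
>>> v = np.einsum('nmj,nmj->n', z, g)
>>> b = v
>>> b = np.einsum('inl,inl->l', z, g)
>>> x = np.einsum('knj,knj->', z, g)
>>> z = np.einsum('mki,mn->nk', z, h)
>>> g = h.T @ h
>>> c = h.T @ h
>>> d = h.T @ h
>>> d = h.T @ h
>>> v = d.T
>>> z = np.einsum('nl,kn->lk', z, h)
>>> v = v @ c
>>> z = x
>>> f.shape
(11,)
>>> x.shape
()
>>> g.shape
(2, 2)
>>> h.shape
(11, 2)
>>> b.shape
(7,)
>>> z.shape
()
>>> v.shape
(2, 2)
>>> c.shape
(2, 2)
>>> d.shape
(2, 2)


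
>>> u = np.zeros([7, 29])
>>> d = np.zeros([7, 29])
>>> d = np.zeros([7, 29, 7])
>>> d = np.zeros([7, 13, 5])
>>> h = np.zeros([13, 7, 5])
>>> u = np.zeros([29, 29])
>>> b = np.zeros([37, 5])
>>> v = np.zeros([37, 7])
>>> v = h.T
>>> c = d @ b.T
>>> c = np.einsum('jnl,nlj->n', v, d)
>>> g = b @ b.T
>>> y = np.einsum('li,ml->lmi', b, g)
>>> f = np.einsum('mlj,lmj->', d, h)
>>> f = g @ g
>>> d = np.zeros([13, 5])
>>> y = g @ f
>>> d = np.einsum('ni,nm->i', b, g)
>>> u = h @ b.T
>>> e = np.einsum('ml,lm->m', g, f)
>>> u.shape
(13, 7, 37)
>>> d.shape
(5,)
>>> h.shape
(13, 7, 5)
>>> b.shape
(37, 5)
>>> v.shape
(5, 7, 13)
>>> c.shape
(7,)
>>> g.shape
(37, 37)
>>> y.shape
(37, 37)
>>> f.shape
(37, 37)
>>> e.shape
(37,)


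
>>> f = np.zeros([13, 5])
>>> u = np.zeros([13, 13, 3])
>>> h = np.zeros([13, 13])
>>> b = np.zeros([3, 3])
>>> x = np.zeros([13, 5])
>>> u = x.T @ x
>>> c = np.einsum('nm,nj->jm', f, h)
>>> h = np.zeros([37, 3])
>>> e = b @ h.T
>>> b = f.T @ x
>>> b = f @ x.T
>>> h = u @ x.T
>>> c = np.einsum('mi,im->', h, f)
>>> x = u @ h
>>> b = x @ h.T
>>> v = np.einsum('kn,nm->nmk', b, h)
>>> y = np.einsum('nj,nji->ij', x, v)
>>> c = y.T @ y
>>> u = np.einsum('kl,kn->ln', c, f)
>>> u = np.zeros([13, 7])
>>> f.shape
(13, 5)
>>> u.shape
(13, 7)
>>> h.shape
(5, 13)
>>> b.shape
(5, 5)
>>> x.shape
(5, 13)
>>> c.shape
(13, 13)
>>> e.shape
(3, 37)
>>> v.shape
(5, 13, 5)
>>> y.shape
(5, 13)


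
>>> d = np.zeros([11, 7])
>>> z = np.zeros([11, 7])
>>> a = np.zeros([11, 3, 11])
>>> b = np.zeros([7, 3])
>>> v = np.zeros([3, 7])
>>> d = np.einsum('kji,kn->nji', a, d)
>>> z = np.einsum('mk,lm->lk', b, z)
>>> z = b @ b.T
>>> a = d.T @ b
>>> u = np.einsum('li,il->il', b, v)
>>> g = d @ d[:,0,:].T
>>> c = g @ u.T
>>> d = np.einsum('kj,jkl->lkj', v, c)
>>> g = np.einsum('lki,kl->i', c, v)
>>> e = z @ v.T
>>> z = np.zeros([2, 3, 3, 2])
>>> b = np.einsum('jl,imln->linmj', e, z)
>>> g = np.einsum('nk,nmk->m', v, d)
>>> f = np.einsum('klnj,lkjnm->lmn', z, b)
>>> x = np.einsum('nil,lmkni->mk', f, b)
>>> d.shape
(3, 3, 7)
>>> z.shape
(2, 3, 3, 2)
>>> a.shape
(11, 3, 3)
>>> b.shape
(3, 2, 2, 3, 7)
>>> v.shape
(3, 7)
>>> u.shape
(3, 7)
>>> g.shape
(3,)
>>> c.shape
(7, 3, 3)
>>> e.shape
(7, 3)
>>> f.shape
(3, 7, 3)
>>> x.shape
(2, 2)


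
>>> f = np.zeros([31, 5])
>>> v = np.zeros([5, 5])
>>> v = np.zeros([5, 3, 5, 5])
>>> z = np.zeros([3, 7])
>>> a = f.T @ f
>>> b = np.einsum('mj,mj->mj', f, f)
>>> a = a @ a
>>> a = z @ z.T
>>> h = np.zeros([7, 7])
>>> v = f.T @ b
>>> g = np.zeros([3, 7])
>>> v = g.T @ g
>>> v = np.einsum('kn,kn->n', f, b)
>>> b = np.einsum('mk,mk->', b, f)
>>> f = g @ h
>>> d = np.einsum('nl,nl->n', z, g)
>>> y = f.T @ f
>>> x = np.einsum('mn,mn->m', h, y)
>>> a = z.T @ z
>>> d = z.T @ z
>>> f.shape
(3, 7)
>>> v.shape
(5,)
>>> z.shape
(3, 7)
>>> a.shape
(7, 7)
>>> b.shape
()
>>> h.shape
(7, 7)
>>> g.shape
(3, 7)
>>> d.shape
(7, 7)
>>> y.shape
(7, 7)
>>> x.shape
(7,)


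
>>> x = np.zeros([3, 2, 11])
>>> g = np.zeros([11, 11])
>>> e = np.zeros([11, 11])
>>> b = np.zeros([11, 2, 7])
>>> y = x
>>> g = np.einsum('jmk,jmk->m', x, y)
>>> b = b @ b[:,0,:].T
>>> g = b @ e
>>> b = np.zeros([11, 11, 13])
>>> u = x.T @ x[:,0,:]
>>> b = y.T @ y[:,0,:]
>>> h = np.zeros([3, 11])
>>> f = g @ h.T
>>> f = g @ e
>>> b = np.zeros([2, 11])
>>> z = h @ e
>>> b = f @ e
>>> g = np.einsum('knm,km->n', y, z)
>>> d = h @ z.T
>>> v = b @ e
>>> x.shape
(3, 2, 11)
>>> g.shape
(2,)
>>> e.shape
(11, 11)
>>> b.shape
(11, 2, 11)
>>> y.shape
(3, 2, 11)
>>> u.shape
(11, 2, 11)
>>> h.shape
(3, 11)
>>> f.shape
(11, 2, 11)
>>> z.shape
(3, 11)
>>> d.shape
(3, 3)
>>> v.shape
(11, 2, 11)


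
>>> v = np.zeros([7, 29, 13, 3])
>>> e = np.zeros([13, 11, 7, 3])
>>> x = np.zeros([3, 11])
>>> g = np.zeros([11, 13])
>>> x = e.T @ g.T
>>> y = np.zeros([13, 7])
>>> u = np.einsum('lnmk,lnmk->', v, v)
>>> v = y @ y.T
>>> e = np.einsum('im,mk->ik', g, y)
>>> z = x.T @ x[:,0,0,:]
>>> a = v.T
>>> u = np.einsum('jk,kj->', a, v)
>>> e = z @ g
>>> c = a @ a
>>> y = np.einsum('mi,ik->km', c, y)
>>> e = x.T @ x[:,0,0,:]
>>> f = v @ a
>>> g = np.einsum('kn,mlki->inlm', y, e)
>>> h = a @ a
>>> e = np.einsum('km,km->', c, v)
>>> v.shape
(13, 13)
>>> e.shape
()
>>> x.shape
(3, 7, 11, 11)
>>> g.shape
(11, 13, 11, 11)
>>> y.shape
(7, 13)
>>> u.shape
()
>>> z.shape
(11, 11, 7, 11)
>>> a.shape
(13, 13)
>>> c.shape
(13, 13)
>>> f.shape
(13, 13)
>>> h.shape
(13, 13)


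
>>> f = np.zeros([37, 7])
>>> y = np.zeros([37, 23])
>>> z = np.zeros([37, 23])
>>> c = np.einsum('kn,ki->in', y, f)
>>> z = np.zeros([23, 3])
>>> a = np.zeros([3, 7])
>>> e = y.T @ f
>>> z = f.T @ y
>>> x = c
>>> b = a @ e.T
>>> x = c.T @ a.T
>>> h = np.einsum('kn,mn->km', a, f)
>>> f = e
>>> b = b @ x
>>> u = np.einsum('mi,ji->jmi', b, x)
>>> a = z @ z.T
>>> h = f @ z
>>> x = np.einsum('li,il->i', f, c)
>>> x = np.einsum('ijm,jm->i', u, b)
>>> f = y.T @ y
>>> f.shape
(23, 23)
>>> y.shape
(37, 23)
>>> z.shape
(7, 23)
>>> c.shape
(7, 23)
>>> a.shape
(7, 7)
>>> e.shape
(23, 7)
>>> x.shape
(23,)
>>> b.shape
(3, 3)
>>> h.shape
(23, 23)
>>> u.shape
(23, 3, 3)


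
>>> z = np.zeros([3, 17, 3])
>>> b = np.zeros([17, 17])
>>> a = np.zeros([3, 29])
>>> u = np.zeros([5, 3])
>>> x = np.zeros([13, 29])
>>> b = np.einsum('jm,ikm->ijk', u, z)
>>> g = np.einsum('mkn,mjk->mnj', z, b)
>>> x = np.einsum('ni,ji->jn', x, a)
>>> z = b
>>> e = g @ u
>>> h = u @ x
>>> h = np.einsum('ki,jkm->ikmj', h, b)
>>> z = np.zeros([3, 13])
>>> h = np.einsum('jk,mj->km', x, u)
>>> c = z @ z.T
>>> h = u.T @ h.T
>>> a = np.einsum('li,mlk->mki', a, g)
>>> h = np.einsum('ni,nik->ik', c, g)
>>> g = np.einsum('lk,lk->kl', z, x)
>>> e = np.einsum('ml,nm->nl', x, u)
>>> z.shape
(3, 13)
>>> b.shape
(3, 5, 17)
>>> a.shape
(3, 5, 29)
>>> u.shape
(5, 3)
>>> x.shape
(3, 13)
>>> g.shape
(13, 3)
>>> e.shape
(5, 13)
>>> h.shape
(3, 5)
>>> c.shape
(3, 3)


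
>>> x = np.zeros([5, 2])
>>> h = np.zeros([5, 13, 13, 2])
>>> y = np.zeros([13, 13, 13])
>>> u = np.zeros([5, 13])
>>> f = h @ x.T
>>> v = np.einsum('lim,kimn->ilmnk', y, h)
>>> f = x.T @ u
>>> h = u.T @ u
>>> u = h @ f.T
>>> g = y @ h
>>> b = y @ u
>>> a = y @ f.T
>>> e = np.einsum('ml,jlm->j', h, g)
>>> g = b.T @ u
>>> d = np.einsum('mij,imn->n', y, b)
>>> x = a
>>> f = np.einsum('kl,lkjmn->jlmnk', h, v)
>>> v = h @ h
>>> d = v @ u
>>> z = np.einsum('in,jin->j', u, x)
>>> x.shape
(13, 13, 2)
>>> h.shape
(13, 13)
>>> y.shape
(13, 13, 13)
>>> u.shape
(13, 2)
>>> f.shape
(13, 13, 2, 5, 13)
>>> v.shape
(13, 13)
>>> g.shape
(2, 13, 2)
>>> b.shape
(13, 13, 2)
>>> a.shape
(13, 13, 2)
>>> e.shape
(13,)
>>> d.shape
(13, 2)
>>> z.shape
(13,)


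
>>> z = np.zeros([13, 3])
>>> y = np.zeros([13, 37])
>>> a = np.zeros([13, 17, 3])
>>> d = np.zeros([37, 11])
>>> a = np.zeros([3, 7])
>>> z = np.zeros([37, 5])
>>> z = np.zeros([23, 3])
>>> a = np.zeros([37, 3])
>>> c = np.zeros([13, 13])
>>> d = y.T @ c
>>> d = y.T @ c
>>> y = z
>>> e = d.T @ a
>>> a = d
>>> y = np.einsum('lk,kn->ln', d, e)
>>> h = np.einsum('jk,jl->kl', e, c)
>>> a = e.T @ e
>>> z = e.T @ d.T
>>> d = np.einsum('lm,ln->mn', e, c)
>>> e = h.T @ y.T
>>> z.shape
(3, 37)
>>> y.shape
(37, 3)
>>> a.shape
(3, 3)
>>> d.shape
(3, 13)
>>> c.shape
(13, 13)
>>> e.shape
(13, 37)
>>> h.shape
(3, 13)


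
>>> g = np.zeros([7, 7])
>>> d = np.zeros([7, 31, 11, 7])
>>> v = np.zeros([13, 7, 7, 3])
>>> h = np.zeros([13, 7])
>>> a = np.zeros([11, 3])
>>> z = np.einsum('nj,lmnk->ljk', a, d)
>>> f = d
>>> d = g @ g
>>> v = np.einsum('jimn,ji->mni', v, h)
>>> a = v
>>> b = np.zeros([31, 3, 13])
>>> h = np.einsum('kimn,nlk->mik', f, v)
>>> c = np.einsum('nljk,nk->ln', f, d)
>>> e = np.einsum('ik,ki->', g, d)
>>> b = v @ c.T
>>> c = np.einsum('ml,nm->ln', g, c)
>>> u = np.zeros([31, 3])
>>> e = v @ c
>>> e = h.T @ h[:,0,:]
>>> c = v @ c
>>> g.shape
(7, 7)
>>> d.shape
(7, 7)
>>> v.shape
(7, 3, 7)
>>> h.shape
(11, 31, 7)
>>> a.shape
(7, 3, 7)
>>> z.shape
(7, 3, 7)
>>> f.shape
(7, 31, 11, 7)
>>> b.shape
(7, 3, 31)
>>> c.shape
(7, 3, 31)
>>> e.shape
(7, 31, 7)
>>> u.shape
(31, 3)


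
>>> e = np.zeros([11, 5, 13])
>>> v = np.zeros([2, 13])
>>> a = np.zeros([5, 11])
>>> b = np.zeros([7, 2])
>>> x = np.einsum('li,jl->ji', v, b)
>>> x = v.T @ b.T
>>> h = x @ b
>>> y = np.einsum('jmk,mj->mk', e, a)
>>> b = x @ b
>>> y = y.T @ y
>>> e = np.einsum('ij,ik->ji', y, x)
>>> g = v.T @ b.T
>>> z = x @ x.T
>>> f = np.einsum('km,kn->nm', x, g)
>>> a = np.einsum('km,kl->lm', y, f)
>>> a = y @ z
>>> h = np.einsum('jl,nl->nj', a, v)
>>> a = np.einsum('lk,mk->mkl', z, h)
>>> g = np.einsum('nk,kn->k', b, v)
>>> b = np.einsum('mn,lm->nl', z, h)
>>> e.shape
(13, 13)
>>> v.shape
(2, 13)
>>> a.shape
(2, 13, 13)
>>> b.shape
(13, 2)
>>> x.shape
(13, 7)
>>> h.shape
(2, 13)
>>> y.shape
(13, 13)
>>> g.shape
(2,)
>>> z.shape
(13, 13)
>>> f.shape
(13, 7)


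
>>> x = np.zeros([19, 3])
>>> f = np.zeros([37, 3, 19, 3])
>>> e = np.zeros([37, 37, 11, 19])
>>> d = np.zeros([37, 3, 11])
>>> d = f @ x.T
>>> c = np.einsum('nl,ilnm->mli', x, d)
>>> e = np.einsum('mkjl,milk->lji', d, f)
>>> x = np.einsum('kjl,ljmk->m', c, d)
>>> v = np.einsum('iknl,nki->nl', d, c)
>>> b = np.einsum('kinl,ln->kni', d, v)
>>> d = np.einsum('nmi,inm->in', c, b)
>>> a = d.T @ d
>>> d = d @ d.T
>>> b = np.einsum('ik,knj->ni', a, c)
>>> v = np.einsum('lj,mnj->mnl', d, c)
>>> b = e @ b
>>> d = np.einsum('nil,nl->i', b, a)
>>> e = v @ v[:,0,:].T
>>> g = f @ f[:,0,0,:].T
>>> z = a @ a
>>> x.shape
(19,)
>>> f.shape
(37, 3, 19, 3)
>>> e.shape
(19, 3, 19)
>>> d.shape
(19,)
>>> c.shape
(19, 3, 37)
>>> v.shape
(19, 3, 37)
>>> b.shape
(19, 19, 19)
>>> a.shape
(19, 19)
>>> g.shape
(37, 3, 19, 37)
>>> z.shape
(19, 19)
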